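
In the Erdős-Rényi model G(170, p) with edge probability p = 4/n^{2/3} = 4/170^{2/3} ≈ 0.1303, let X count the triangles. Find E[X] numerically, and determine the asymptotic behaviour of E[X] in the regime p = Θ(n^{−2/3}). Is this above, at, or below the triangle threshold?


Number of potential triangles: C(170, 3) = 804440.
Each occurs with probability p³ ≈ (0.1303)³ ≈ 2.214533e-03.
By linearity: E[X] = C(170, 3)·p³ ≈ 804440 · 2.214533e-03 ≈ 1781.4588.
Since α = 2/3 < 1, p = c/n^{2/3} ≫ 1/n is above the triangle threshold p ~ 1/n. Asymptotically E[X] ~ (c³/6)·n^{3(1−α)} = (4³/6)·n^{1} → ∞; triangles are abundant w.h.p.

E[X] ≈ 1781.4588; in regime p = Θ(1/n^{2/3}) E[X] diverges (above the triangle threshold p ~ 1/n).


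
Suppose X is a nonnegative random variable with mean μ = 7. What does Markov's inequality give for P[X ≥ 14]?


μ = E[X] = 7, a = 14.
Markov: P[X ≥ 14] ≤ μ/a = (7)/14 = 1/2.
Numerically: ≈ 0.50000.
(Since a = 14 > μ = 7.00000, the bound 1/2 is < 1 and informative.)

P[X ≥ 14] ≤ 1/2 ≈ 0.50000.


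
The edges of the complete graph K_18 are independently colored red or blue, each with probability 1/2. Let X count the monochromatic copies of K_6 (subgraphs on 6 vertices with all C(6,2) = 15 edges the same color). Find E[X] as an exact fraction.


Let X = Σ_S X_S over the C(18, 6) = 18564 subsets S of size 6, where X_S = 1 if the K_6 on S is monochromatic.
For a fixed S, the K_6 on S has C(6, 2) = 15 edges. P[all 15 edges red] = (1/2)^15, and likewise for blue, so P[monochromatic] = 2·(1/2)^15 = 2^{1 − 15} = 1/16384.
Summing: E[X] = C(18, 6) · 2^{1 − 15} = 18564 · 1/16384 = 4641/4096.
Numerically: E[X] ≈ 1.133.

E[X] = C(18,6)·2^(1−C(6,2)) = 4641/4096 ≈ 1.133.


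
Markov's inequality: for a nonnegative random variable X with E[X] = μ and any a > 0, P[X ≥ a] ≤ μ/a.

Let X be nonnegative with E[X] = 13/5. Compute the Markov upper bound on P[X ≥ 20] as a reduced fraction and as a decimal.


μ = E[X] = 13/5, a = 20.
Markov: P[X ≥ 20] ≤ μ/a = (13/5)/20 = 13/100.
Numerically: ≈ 0.13000.
(Since a = 20 > μ = 2.60000, the bound 13/100 is < 1 and informative.)

P[X ≥ 20] ≤ 13/100 ≈ 0.13000.


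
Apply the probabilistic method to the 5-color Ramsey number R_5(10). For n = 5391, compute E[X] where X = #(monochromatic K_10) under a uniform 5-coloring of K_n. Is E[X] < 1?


E[X] = C(5391, 10) · 5^{1 − 45} = 5666344714787188828795213697883 · 5^{−44} = 5666344714787188828795213697883/5684341886080801486968994140625.
As a reduced fraction: E[X] = 5666344714787188828795213697883/5684341886080801486968994140625 ≈ 0.9968.
Is E[X] < 1? YES.
Since E[X] < 1, there exists a 5-coloring of K_{5391} with no monochromatic K_10; hence R_5(10) > 5391.

E[X] = 5666344714787188828795213697883/5684341886080801486968994140625 ≈ 0.9968; E[X] < 1, so R_5(10) > 5391.


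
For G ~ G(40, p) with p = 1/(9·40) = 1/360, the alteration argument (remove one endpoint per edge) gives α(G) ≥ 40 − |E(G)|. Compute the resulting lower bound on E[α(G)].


E[|E(G)|] = C(40, 2)·p = 780 · (1/360) = 13/6.
E[α(G)] ≥ n − E[|E(G)|] = 40 − 13/6 = 227/6.
Numerically: ≈ 37.833333.
(This is only a lower bound; the true E[α(G)] may be larger.)

E[α(G)] ≥ 227/6 ≈ 37.833333.


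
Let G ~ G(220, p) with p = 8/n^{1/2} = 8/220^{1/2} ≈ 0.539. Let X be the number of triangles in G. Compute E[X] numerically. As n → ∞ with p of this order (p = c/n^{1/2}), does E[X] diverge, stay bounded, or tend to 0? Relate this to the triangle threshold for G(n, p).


Number of potential triangles: C(220, 3) = 1750540.
Each occurs with probability p³ ≈ (0.539)³ ≈ 1.56905e-01.
By linearity: E[X] = C(220, 3)·p³ ≈ 1750540 · 1.56905e-01 ≈ 274667.945.
Since α = 1/2 < 1, p = c/n^{1/2} ≫ 1/n is above the triangle threshold p ~ 1/n. Asymptotically E[X] ~ (c³/6)·n^{3(1−α)} = (8³/6)·n^{1.5} → ∞; triangles are abundant w.h.p.

E[X] ≈ 274667.945; in regime p = Θ(1/n^{1/2}) E[X] diverges (above the triangle threshold p ~ 1/n).


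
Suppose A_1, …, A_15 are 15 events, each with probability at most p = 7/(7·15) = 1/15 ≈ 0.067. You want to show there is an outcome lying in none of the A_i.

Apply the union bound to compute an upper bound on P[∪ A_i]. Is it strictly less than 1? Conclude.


Union bound: P[∪_{i=1}^{15} A_i] ≤ Σ_i P[A_i] ≤ 15·p = 15·(1/15) = 1.
Numerically: 1 ≈ 1.000.
Is 1 < 1? NO.
Since the bound 1 is ≥ 1, the union bound is uninformative here; it does NOT by itself certify existence.

15·p = 1 ≈ 1.000; existence NOT certified by the union bound.


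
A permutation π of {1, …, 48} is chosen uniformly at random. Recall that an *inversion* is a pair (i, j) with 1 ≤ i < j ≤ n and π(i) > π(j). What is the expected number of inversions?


Write X = Σ X_I over the C(48, 2) = 1128 pairs i < j, with X_I the indicator of one inversion.
There are 1128 indicators.
For each fixed pair i < j, the values π(i) and π(j) are two distinct elements of {1, …, 48} in uniformly random order; by symmetry P[π(i) > π(j)] = 1/2.
By linearity: E[X] = 1128 · (1/2) = C(48, 2) · (1/2) = 1128/2 = 564 ≈ 564.00000.

E[X] = 564 = 564.00000.


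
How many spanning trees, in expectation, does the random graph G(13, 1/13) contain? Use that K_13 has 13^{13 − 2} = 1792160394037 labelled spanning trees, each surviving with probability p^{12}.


K_13 has 13^{13 − 2} = 1792160394037 labelled spanning trees.
For each such spanning tree H, let X_H = 1 if all 12 edges of H are present in G. Then P[X_H = 1] = p^{12} = (1/13)^{12} = 1/23298085122481.
By linearity: E[X] = Σ_H E[X_H] = 1792160394037 · p^{12} = 1792160394037 · 1/23298085122481 = 1/13.
Numerically: E[X] ≈ 0.07692.

E[X] = 1792160394037 · (1/13)^{12} = 1/13 ≈ 0.07692.


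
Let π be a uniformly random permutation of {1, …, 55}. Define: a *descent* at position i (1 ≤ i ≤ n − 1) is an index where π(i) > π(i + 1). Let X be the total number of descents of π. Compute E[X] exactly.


Write X = Σ X_I over i = 1, …, 54, with X_I the indicator of one descent.
There are 54 indicators.
For each fixed i, the pair (π(i), π(i+1)) is a uniformly random ordered pair of distinct values from {1, …, 55}; by symmetry P[π(i) > π(i+1)] = 1/2.
By linearity: E[X] = 54 · (1/2) = (55 − 1) · (1/2) = 27 ≈ 27.00000.

E[X] = 27 = 27.00000.


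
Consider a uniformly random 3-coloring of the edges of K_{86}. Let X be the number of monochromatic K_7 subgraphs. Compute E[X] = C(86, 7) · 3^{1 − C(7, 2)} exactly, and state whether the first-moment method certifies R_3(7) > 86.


E[X] = C(86, 7) · 3^{1 − 21} = 5373200880 · 3^{−20} = 5373200880/3486784401.
As a reduced fraction: E[X] = 199007440/129140163 ≈ 1.541.
Is E[X] < 1? NO.
Since E[X] ≥ 1, the first-moment bound is inconclusive at n = 86; it does NOT by itself certify R_3(7) > 86.

E[X] = 199007440/129140163 ≈ 1.541; E[X] ≥ 1; first-moment method inconclusive here.


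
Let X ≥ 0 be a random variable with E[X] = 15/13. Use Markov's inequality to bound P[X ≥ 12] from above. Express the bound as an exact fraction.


μ = E[X] = 15/13, a = 12.
Markov: P[X ≥ 12] ≤ μ/a = (15/13)/12 = 5/52.
Numerically: ≈ 0.0962.
(Since a = 12 > μ = 1.1538, the bound 5/52 is < 1 and informative.)

P[X ≥ 12] ≤ 5/52 ≈ 0.0962.


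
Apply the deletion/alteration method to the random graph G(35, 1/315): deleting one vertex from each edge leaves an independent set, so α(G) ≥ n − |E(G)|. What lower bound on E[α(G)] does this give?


E[|E(G)|] = C(35, 2)·p = 595 · (1/315) = 17/9.
E[α(G)] ≥ n − E[|E(G)|] = 35 − 17/9 = 298/9.
Numerically: ≈ 33.111111.
(This is only a lower bound; the true E[α(G)] may be larger.)

E[α(G)] ≥ 298/9 ≈ 33.111111.


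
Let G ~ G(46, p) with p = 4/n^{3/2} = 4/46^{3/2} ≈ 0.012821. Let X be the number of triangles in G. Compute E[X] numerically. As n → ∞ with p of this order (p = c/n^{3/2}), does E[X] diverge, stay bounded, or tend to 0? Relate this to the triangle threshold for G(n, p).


Number of potential triangles: C(46, 3) = 15180.
Each occurs with probability p³ ≈ (0.012821)³ ≈ 2.1075104e-06.
By linearity: E[X] = C(46, 3)·p³ ≈ 15180 · 2.1075104e-06 ≈ 0.03199.
Since α = 3/2 > 1, p = c/n^{3/2} = o(1/n) is below the triangle threshold p ~ 1/n. Asymptotically E[X] ~ (c³/6)·n^{3(1−α)} = (4³/6)·n^{-1.5} → 0, so by Markov's inequality G has no triangles w.h.p.

E[X] ≈ 0.03199; in regime p = Θ(1/n^{3/2}) E[X] tends to 0 (below the triangle threshold p ~ 1/n).


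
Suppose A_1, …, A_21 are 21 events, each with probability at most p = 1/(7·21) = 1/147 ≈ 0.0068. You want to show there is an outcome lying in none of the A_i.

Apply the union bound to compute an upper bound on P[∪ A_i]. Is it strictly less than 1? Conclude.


Union bound: P[∪_{i=1}^{21} A_i] ≤ Σ_i P[A_i] ≤ 21·p = 21·(1/147) = 1/7.
Numerically: 1/7 ≈ 0.1429.
Is 1/7 < 1? YES.
Since P[∪ A_i] ≤ 1/7 < 1, the complement has P[∩ A_i^c] ≥ 1 − 1/7 = 6/7 > 0, so some outcome avoids every A_i.

21·p = 1/7 ≈ 0.1429; existence CERTIFIED by the union bound.


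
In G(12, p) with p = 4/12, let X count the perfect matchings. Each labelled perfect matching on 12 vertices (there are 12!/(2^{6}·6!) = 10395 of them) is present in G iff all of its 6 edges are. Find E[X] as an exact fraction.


K_12 has 12!/(2^{6}·6!) = 10395 labelled perfect matchings.
For each such perfect matching H, let X_H = 1 if all 6 edges of H are present in G. Then P[X_H = 1] = p^{6} = (1/3)^{6} = 1/729.
By linearity of expectation: E[X] = Σ_H E[X_H] = 10395 · p^{6} = 10395 · 1/729 = 385/27.
Numerically: E[X] ≈ 14.2593.

E[X] = 10395 · (1/3)^{6} = 385/27 ≈ 14.2593.


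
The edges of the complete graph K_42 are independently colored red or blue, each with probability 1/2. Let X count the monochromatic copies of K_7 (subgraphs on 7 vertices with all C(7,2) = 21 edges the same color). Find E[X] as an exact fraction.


Let X = Σ_S X_S over the C(42, 7) = 26978328 subsets S of size 7, where X_S = 1 if the K_7 on S is monochromatic.
For a fixed S, the K_7 on S has C(7, 2) = 21 edges. P[all 21 edges red] = (1/2)^21, and likewise for blue, so P[monochromatic] = 2·(1/2)^21 = 2^{1 − 21} = 1/1048576.
By linearity: E[X] = C(42, 7) · 2^{1 − 21} = 26978328 · 1/1048576 = 3372291/131072.
Numerically: E[X] ≈ 25.728539.

E[X] = C(42,7)·2^(1−C(7,2)) = 3372291/131072 ≈ 25.728539.


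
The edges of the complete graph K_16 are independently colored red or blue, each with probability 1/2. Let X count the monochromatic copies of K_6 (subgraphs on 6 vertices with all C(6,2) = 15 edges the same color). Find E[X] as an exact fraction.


Let X = Σ_S X_S over the C(16, 6) = 8008 subsets S of size 6, where X_S = 1 if the K_6 on S is monochromatic.
For a fixed S, the K_6 on S has C(6, 2) = 15 edges. P[all 15 edges red] = (1/2)^15, and likewise for blue, so P[monochromatic] = 2·(1/2)^15 = 2^{1 − 15} = 1/16384.
By linearity of expectation: E[X] = C(16, 6) · 2^{1 − 15} = 8008 · 1/16384 = 1001/2048.
Numerically: E[X] ≈ 0.488770.

E[X] = C(16,6)·2^(1−C(6,2)) = 1001/2048 ≈ 0.488770.


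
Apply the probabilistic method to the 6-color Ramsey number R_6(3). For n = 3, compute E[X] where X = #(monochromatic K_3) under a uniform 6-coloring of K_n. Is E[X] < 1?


E[X] = C(3, 3) · 6^{1 − 3} = 1 · 6^{−2} = 1/36.
As a reduced fraction: E[X] = 1/36 ≈ 0.0277778.
Is E[X] < 1? YES.
Since E[X] < 1, there exists a 6-coloring of K_{3} with no monochromatic K_3; hence R_6(3) > 3.

E[X] = 1/36 ≈ 0.0277778; E[X] < 1, so R_6(3) > 3.


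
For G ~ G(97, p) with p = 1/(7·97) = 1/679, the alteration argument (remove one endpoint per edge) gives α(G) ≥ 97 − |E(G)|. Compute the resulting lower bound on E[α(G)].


E[|E(G)|] = C(97, 2)·p = 4656 · (1/679) = 48/7.
E[α(G)] ≥ n − E[|E(G)|] = 97 − 48/7 = 631/7.
Numerically: ≈ 90.142857.
(This is only a lower bound; the true E[α(G)] may be larger.)

E[α(G)] ≥ 631/7 ≈ 90.142857.


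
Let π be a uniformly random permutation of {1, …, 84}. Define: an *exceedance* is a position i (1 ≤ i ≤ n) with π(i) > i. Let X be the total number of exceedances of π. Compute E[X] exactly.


Write X = Σ_{i=1}^{84} X_i, where X_i = 1_{π(i) > i}.
For each fixed i, π(i) is uniform over {1, …, 84} (marginal of a uniform permutation), so P[π(i) > i] = (n − i)/n. Summing: Σ_{i=1}^{84} (n − i)/n = (0 + 1 + … + 83)/84 = 84(84 − 1)/(2·84) = (84 − 1)/2.
Hence E[X] = Σ_{i=1}^{84} (84 − i)/84 = 83/2 ≈ 41.50000.

E[X] = 83/2 = 41.50000.


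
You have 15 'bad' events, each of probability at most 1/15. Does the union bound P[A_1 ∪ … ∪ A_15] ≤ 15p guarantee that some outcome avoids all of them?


Union bound: P[∪_{i=1}^{15} A_i] ≤ Σ_i P[A_i] ≤ 15·p = 15·(1/15) = 1.
Numerically: 1 ≈ 1.00000.
Is 1 < 1? NO.
Since the bound 1 is ≥ 1, the union bound is uninformative here; it does NOT by itself certify existence.

15·p = 1 ≈ 1.00000; existence NOT certified by the union bound.


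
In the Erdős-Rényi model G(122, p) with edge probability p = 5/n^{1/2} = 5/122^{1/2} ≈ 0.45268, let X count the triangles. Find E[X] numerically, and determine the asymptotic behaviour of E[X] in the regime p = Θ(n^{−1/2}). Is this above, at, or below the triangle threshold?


Number of potential triangles: C(122, 3) = 295240.
Each occurs with probability p³ ≈ (0.45268)³ ≈ 9.2762035e-02.
By linearity: E[X] = C(122, 3)·p³ ≈ 295240 · 9.2762035e-02 ≈ 27387.06318.
Since α = 1/2 < 1, p = c/n^{1/2} ≫ 1/n is above the triangle threshold p ~ 1/n. Asymptotically E[X] ~ (c³/6)·n^{3(1−α)} = (5³/6)·n^{1.5} → ∞; triangles are abundant w.h.p.

E[X] ≈ 27387.06318; in regime p = Θ(1/n^{1/2}) E[X] diverges (above the triangle threshold p ~ 1/n).


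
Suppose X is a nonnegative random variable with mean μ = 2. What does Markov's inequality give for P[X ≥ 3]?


μ = E[X] = 2, a = 3.
Markov: P[X ≥ 3] ≤ μ/a = (2)/3 = 2/3.
Numerically: ≈ 0.6667.
(Since a = 3 > μ = 2.0000, the bound 2/3 is < 1 and informative.)

P[X ≥ 3] ≤ 2/3 ≈ 0.6667.


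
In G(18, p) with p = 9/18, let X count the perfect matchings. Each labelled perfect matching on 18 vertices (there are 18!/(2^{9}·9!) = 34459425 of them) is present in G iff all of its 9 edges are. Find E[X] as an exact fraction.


K_18 has 18!/(2^{9}·9!) = 34459425 labelled perfect matchings.
For each such perfect matching H, let X_H = 1 if all 9 edges of H are present in G. Then P[X_H = 1] = p^{9} = (1/2)^{9} = 1/512.
By linearity of expectation: E[X] = Σ_H E[X_H] = 34459425 · p^{9} = 34459425 · 1/512 = 34459425/512.
Numerically: E[X] ≈ 6.73e+04.

E[X] = 34459425 · (1/2)^{9} = 34459425/512 ≈ 6.73e+04.


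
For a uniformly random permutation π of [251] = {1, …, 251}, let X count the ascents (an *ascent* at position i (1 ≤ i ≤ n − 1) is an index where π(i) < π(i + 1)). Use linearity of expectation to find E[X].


Write X = Σ X_I over i = 1, …, 250, with X_I the indicator of one ascent.
There are 250 indicators.
For each fixed i, the pair (π(i), π(i+1)) is a uniformly random ordered pair of distinct values from {1, …, 251}; by symmetry P[π(i) < π(i+1)] = 1/2.
By linearity: E[X] = 250 · (1/2) = (251 − 1) · (1/2) = 125 ≈ 125.000.

E[X] = 125 = 125.000.


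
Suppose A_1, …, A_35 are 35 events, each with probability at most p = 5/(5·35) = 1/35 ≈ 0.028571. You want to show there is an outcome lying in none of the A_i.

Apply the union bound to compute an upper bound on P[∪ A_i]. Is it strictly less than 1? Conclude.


Union bound: P[∪_{i=1}^{35} A_i] ≤ Σ_i P[A_i] ≤ 35·p = 35·(1/35) = 1.
Numerically: 1 ≈ 1.000000.
Is 1 < 1? NO.
Since the bound 1 is ≥ 1, the union bound is uninformative here; it does NOT by itself certify existence.

35·p = 1 ≈ 1.000000; existence NOT certified by the union bound.


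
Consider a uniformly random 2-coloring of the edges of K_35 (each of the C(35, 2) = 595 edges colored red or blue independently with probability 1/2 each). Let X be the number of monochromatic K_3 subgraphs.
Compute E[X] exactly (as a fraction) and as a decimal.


Let X = Σ_S X_S over the C(35, 3) = 6545 subsets S of size 3, where X_S = 1 if the K_3 on S is monochromatic.
For a fixed S, the K_3 on S has C(3, 2) = 3 edges. P[all 3 edges red] = (1/2)^3, and likewise for blue, so P[monochromatic] = 2·(1/2)^3 = 2^{1 − 3} = 1/4.
By linearity of expectation: E[X] = C(35, 3) · 2^{1 − 3} = 6545 · 1/4 = 6545/4.
Numerically: E[X] ≈ 1636.250000.

E[X] = C(35,3)·2^(1−C(3,2)) = 6545/4 ≈ 1636.250000.


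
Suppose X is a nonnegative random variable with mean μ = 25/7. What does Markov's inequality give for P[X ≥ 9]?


μ = E[X] = 25/7, a = 9.
Markov: P[X ≥ 9] ≤ μ/a = (25/7)/9 = 25/63.
Numerically: ≈ 0.397.
(Since a = 9 > μ = 3.571, the bound 25/63 is < 1 and informative.)

P[X ≥ 9] ≤ 25/63 ≈ 0.397.


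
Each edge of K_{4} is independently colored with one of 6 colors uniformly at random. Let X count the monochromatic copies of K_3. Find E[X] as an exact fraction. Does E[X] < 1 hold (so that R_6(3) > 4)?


E[X] = C(4, 3) · 6^{1 − 3} = 4 · 6^{−2} = 4/36.
As a reduced fraction: E[X] = 1/9 ≈ 0.1111.
Is E[X] < 1? YES.
Since E[X] < 1, there exists a 6-coloring of K_{4} with no monochromatic K_3; hence R_6(3) > 4.

E[X] = 1/9 ≈ 0.1111; E[X] < 1, so R_6(3) > 4.


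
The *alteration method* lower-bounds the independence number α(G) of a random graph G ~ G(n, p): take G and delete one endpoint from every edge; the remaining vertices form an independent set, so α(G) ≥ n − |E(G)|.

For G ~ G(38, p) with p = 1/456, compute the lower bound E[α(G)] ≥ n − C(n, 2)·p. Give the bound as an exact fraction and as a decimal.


E[|E(G)|] = C(38, 2)·p = 703 · (1/456) = 37/24.
E[α(G)] ≥ n − E[|E(G)|] = 38 − 37/24 = 875/24.
Numerically: ≈ 36.458.
(This is only a lower bound; the true E[α(G)] may be larger.)

E[α(G)] ≥ 875/24 ≈ 36.458.


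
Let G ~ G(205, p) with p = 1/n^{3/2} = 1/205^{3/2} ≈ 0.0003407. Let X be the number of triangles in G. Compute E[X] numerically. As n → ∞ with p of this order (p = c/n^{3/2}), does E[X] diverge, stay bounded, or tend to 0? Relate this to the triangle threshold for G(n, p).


Number of potential triangles: C(205, 3) = 1414910.
Each occurs with probability p³ ≈ (0.0003407)³ ≈ 3.954646e-11.
By linearity: E[X] = C(205, 3)·p³ ≈ 1414910 · 3.954646e-11 ≈ 0.0001.
Since α = 3/2 > 1, p = c/n^{3/2} = o(1/n) is below the triangle threshold p ~ 1/n. Asymptotically E[X] ~ (c³/6)·n^{3(1−α)} = (1³/6)·n^{-1.5} → 0, so by Markov's inequality G has no triangles w.h.p.

E[X] ≈ 0.0001; in regime p = Θ(1/n^{3/2}) E[X] tends to 0 (below the triangle threshold p ~ 1/n).


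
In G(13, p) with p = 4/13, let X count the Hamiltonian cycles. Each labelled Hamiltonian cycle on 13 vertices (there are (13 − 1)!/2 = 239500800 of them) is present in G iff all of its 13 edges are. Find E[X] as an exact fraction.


K_13 has (13 − 1)!/2 = 239500800 labelled Hamiltonian cycles.
For each such Hamiltonian cycle H, let X_H = 1 if all 13 edges of H are present in G. Then P[X_H = 1] = p^{13} = (4/13)^{13} = 67108864/302875106592253.
By linearity: E[X] = Σ_H E[X_H] = 239500800 · p^{13} = 239500800 · 67108864/302875106592253 = 16072626615091200/302875106592253.
Numerically: E[X] ≈ 53.067.

E[X] = 239500800 · (4/13)^{13} = 16072626615091200/302875106592253 ≈ 53.067.


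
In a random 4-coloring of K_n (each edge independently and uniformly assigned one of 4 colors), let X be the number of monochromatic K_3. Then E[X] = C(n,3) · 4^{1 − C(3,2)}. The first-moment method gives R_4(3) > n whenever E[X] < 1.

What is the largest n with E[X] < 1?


We need C(n, 3) · 4^{1 − 3} < 1, i.e. C(n, 3) < 4^{3 − 1} = 16.
Check values of n near the boundary:
  n = 3: C(3, 3) = 1; 1 < 16? YES
  n = 4: C(4, 3) = 4; 4 < 16? YES
  n = 5: C(5, 3) = 10; 10 < 16? YES
  n = 6: C(6, 3) = 20; 20 < 16? NO
  n = 7: C(7, 3) = 35; 35 < 16? NO
The largest n with C(n, 3) < 16 is n = 5 (where E[X] = 5/8 ≈ 0.6250). Hence R_4(3) > 5, i.e. R_4(3) ≥ 6.

Largest n = 5; hence R_4(3) > 5.


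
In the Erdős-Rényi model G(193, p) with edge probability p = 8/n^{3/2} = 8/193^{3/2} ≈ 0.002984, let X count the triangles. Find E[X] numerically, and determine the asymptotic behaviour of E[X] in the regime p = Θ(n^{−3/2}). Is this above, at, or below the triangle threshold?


Number of potential triangles: C(193, 3) = 1179616.
Each occurs with probability p³ ≈ (0.002984)³ ≈ 2.656208e-08.
By linearity: E[X] = C(193, 3)·p³ ≈ 1179616 · 2.656208e-08 ≈ 0.0313.
Since α = 3/2 > 1, p = c/n^{3/2} = o(1/n) is below the triangle threshold p ~ 1/n. Asymptotically E[X] ~ (c³/6)·n^{3(1−α)} = (8³/6)·n^{-1.5} → 0, so by Markov's inequality G has no triangles w.h.p.

E[X] ≈ 0.0313; in regime p = Θ(1/n^{3/2}) E[X] tends to 0 (below the triangle threshold p ~ 1/n).


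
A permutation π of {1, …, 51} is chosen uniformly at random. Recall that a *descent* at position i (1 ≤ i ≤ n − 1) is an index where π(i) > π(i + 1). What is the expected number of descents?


Write X = Σ X_I over i = 1, …, 50, with X_I the indicator of one descent.
There are 50 indicators.
For each fixed i, the pair (π(i), π(i+1)) is a uniformly random ordered pair of distinct values from {1, …, 51}; by symmetry P[π(i) > π(i+1)] = 1/2.
By linearity: E[X] = 50 · (1/2) = (51 − 1) · (1/2) = 25 ≈ 25.00000.

E[X] = 25 = 25.00000.


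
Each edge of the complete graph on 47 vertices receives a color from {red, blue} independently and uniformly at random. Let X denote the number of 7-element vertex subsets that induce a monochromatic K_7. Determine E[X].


Let X = Σ_S X_S over the C(47, 7) = 62891499 subsets S of size 7, where X_S = 1 if the K_7 on S is monochromatic.
For a fixed S, the K_7 on S has C(7, 2) = 21 edges. P[all 21 edges red] = (1/2)^21, and likewise for blue, so P[monochromatic] = 2·(1/2)^21 = 2^{1 − 21} = 1/1048576.
By linearity of expectation: E[X] = C(47, 7) · 2^{1 − 21} = 62891499 · 1/1048576 = 62891499/1048576.
Numerically: E[X] ≈ 59.97801.

E[X] = C(47,7)·2^(1−C(7,2)) = 62891499/1048576 ≈ 59.97801.


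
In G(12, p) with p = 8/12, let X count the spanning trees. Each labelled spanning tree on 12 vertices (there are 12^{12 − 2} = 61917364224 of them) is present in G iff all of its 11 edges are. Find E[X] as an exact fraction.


K_12 has 12^{12 − 2} = 61917364224 labelled spanning trees.
For each such spanning tree H, let X_H = 1 if all 11 edges of H are present in G. Then P[X_H = 1] = p^{11} = (2/3)^{11} = 2048/177147.
By linearity of expectation: E[X] = Σ_H E[X_H] = 61917364224 · p^{11} = 61917364224 · 2048/177147 = 2147483648/3.
Numerically: E[X] ≈ 7.15828e+08.

E[X] = 61917364224 · (2/3)^{11} = 2147483648/3 ≈ 7.15828e+08.


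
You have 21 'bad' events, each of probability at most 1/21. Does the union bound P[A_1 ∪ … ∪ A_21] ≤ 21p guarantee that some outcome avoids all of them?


Union bound: P[∪_{i=1}^{21} A_i] ≤ Σ_i P[A_i] ≤ 21·p = 21·(1/21) = 1.
Numerically: 1 ≈ 1.0000000.
Is 1 < 1? NO.
Since the bound 1 is ≥ 1, the union bound is uninformative here; it does NOT by itself certify existence.

21·p = 1 ≈ 1.0000000; existence NOT certified by the union bound.


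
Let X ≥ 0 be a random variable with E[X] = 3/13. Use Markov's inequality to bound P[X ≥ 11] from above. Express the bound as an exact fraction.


μ = E[X] = 3/13, a = 11.
Markov: P[X ≥ 11] ≤ μ/a = (3/13)/11 = 3/143.
Numerically: ≈ 0.020979.
(Since a = 11 > μ = 0.230769, the bound 3/143 is < 1 and informative.)

P[X ≥ 11] ≤ 3/143 ≈ 0.020979.


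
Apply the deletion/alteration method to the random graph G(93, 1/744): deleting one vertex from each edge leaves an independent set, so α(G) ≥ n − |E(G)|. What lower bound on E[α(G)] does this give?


E[|E(G)|] = C(93, 2)·p = 4278 · (1/744) = 23/4.
E[α(G)] ≥ n − E[|E(G)|] = 93 − 23/4 = 349/4.
Numerically: ≈ 87.25000.
(This is only a lower bound; the true E[α(G)] may be larger.)

E[α(G)] ≥ 349/4 ≈ 87.25000.


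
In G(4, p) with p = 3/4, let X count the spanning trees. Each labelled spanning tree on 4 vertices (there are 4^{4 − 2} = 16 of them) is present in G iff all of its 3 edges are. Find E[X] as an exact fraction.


K_4 has 4^{4 − 2} = 16 labelled spanning trees.
For each such spanning tree H, let X_H = 1 if all 3 edges of H are present in G. Then P[X_H = 1] = p^{3} = (3/4)^{3} = 27/64.
By linearity: E[X] = Σ_H E[X_H] = 16 · p^{3} = 16 · 27/64 = 27/4.
Numerically: E[X] ≈ 6.75.

E[X] = 16 · (3/4)^{3} = 27/4 ≈ 6.75.


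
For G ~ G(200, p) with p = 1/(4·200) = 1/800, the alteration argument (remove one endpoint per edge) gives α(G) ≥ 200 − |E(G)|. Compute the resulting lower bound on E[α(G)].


E[|E(G)|] = C(200, 2)·p = 19900 · (1/800) = 199/8.
E[α(G)] ≥ n − E[|E(G)|] = 200 − 199/8 = 1401/8.
Numerically: ≈ 175.1250.
(This is only a lower bound; the true E[α(G)] may be larger.)

E[α(G)] ≥ 1401/8 ≈ 175.1250.


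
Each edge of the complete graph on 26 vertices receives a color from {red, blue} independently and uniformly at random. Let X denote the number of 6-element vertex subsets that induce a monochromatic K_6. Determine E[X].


Let X = Σ_S X_S over the C(26, 6) = 230230 subsets S of size 6, where X_S = 1 if the K_6 on S is monochromatic.
For a fixed S, the K_6 on S has C(6, 2) = 15 edges. P[all 15 edges red] = (1/2)^15, and likewise for blue, so P[monochromatic] = 2·(1/2)^15 = 2^{1 − 15} = 1/16384.
Summing: E[X] = C(26, 6) · 2^{1 − 15} = 230230 · 1/16384 = 115115/8192.
Numerically: E[X] ≈ 14.0521.

E[X] = C(26,6)·2^(1−C(6,2)) = 115115/8192 ≈ 14.0521.


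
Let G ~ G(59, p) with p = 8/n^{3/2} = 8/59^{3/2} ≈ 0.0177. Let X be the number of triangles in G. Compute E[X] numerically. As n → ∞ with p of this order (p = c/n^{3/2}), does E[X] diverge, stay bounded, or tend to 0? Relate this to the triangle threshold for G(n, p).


Number of potential triangles: C(59, 3) = 32509.
Each occurs with probability p³ ≈ (0.0177)³ ≈ 5.50093e-06.
By linearity: E[X] = C(59, 3)·p³ ≈ 32509 · 5.50093e-06 ≈ 0.179.
Since α = 3/2 > 1, p = c/n^{3/2} = o(1/n) is below the triangle threshold p ~ 1/n. Asymptotically E[X] ~ (c³/6)·n^{3(1−α)} = (8³/6)·n^{-1.5} → 0, so by Markov's inequality G has no triangles w.h.p.

E[X] ≈ 0.179; in regime p = Θ(1/n^{3/2}) E[X] tends to 0 (below the triangle threshold p ~ 1/n).


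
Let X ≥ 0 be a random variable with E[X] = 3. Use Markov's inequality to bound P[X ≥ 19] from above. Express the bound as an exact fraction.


μ = E[X] = 3, a = 19.
Markov: P[X ≥ 19] ≤ μ/a = (3)/19 = 3/19.
Numerically: ≈ 0.15789.
(Since a = 19 > μ = 3.00000, the bound 3/19 is < 1 and informative.)

P[X ≥ 19] ≤ 3/19 ≈ 0.15789.


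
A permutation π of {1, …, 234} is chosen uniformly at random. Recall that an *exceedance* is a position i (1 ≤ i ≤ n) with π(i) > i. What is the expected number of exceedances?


Write X = Σ_{i=1}^{234} X_i, where X_i = 1_{π(i) > i}.
For each fixed i, π(i) is uniform over {1, …, 234} (marginal of a uniform permutation), so P[π(i) > i] = (n − i)/n. Summing: Σ_{i=1}^{234} (n − i)/n = (0 + 1 + … + 233)/234 = 234(234 − 1)/(2·234) = (234 − 1)/2.
Hence E[X] = Σ_{i=1}^{234} (234 − i)/234 = 233/2 ≈ 116.500.

E[X] = 233/2 = 116.500.


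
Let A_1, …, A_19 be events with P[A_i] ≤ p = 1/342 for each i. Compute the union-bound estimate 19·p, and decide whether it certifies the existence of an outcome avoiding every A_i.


Union bound: P[∪_{i=1}^{19} A_i] ≤ Σ_i P[A_i] ≤ 19·p = 19·(1/342) = 1/18.
Numerically: 1/18 ≈ 0.0555556.
Is 1/18 < 1? YES.
Since P[∪ A_i] ≤ 1/18 < 1, the complement has P[∩ A_i^c] ≥ 1 − 1/18 = 17/18 > 0, so some outcome avoids every A_i.

19·p = 1/18 ≈ 0.0555556; existence CERTIFIED by the union bound.


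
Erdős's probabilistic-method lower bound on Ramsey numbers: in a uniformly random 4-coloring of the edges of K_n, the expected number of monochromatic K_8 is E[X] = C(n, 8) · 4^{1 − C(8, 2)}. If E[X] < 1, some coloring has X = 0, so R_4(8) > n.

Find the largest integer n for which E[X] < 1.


We need C(n, 8) · 4^{1 − 28} < 1, i.e. C(n, 8) < 4^{28 − 1} = 18014398509481984.
Check values of n near the boundary:
  n = 403: C(403, 8) = 16090020602228430; 16090020602228430 < 18014398509481984? YES
  n = 404: C(404, 8) = 16415071523485570; 16415071523485570 < 18014398509481984? YES
  n = 405: C(405, 8) = 16745853821188050; 16745853821188050 < 18014398509481984? YES
  n = 406: C(406, 8) = 17082453897995850; 17082453897995850 < 18014398509481984? YES
  n = 407: C(407, 8) = 17424959239309050; 17424959239309050 < 18014398509481984? YES
  n = 408: C(408, 8) = 17773458424095231; 17773458424095231 < 18014398509481984? YES
  n = 409: C(409, 8) = 18128041135797879; 18128041135797879 < 18014398509481984? NO
  n = 410: C(410, 8) = 18488798173326195; 18488798173326195 < 18014398509481984? NO
The largest n with C(n, 8) < 18014398509481984 is n = 408 (where E[X] = 17773458424095231/18014398509481984 ≈ 0.9866251). Hence R_4(8) > 408, i.e. R_4(8) ≥ 409.

Largest n = 408; hence R_4(8) > 408.


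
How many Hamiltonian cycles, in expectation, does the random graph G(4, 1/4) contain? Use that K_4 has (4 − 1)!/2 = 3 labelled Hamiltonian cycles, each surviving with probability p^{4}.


K_4 has (4 − 1)!/2 = 3 labelled Hamiltonian cycles.
For each such Hamiltonian cycle H, let X_H = 1 if all 4 edges of H are present in G. Then P[X_H = 1] = p^{4} = (1/4)^{4} = 1/256.
By linearity: E[X] = Σ_H E[X_H] = 3 · p^{4} = 3 · 1/256 = 3/256.
Numerically: E[X] ≈ 0.01172.

E[X] = 3 · (1/4)^{4} = 3/256 ≈ 0.01172.


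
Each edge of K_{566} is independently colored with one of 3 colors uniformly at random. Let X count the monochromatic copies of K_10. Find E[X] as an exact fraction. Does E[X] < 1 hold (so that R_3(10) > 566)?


E[X] = C(566, 10) · 3^{1 − 45} = 858376364549067965458 · 3^{−44} = 858376364549067965458/984770902183611232881.
As a reduced fraction: E[X] = 858376364549067965458/984770902183611232881 ≈ 0.8717.
Is E[X] < 1? YES.
Since E[X] < 1, there exists a 3-coloring of K_{566} with no monochromatic K_10; hence R_3(10) > 566.

E[X] = 858376364549067965458/984770902183611232881 ≈ 0.8717; E[X] < 1, so R_3(10) > 566.


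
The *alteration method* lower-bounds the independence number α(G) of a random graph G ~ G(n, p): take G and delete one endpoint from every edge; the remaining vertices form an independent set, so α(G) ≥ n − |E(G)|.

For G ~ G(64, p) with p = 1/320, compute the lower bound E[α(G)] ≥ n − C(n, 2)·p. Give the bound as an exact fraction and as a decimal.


E[|E(G)|] = C(64, 2)·p = 2016 · (1/320) = 63/10.
E[α(G)] ≥ n − E[|E(G)|] = 64 − 63/10 = 577/10.
Numerically: ≈ 57.700000.
(This is only a lower bound; the true E[α(G)] may be larger.)

E[α(G)] ≥ 577/10 ≈ 57.700000.


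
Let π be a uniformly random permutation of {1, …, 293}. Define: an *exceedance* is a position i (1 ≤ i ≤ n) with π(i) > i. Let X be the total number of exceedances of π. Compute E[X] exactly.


Write X = Σ_{i=1}^{293} X_i, where X_i = 1_{π(i) > i}.
For each fixed i, π(i) is uniform over {1, …, 293} (marginal of a uniform permutation), so P[π(i) > i] = (n − i)/n. Summing: Σ_{i=1}^{293} (n − i)/n = (0 + 1 + … + 292)/293 = 293(293 − 1)/(2·293) = (293 − 1)/2.
Hence E[X] = Σ_{i=1}^{293} (293 − i)/293 = 146 ≈ 146.000.

E[X] = 146 = 146.000.


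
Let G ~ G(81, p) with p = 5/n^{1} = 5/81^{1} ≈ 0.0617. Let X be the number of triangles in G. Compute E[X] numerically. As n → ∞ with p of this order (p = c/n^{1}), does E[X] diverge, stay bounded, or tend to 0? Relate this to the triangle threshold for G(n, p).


Number of potential triangles: C(81, 3) = 85320.
Each occurs with probability p³ ≈ (0.0617)³ ≈ 2.35210e-04.
By linearity: E[X] = C(81, 3)·p³ ≈ 85320 · 2.35210e-04 ≈ 20.068.
Here α = 1, so p = 5/n is exactly at the triangle threshold p ~ 1/n. Asymptotically E[X] → c³/6 = 5³/6 = 125/6 ≈ 20.833, a bounded constant. In this regime the triangle count is asymptotically Poisson(c³/6).

E[X] ≈ 20.068; in regime p = Θ(1/n^{1}) E[X] stays bounded (at the triangle threshold p ~ 1/n).


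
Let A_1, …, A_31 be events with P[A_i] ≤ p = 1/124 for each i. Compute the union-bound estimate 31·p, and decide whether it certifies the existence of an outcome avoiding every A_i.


Union bound: P[∪_{i=1}^{31} A_i] ≤ Σ_i P[A_i] ≤ 31·p = 31·(1/124) = 1/4.
Numerically: 1/4 ≈ 0.250000.
Is 1/4 < 1? YES.
Since P[∪ A_i] ≤ 1/4 < 1, the complement has P[∩ A_i^c] ≥ 1 − 1/4 = 3/4 > 0, so some outcome avoids every A_i.

31·p = 1/4 ≈ 0.250000; existence CERTIFIED by the union bound.


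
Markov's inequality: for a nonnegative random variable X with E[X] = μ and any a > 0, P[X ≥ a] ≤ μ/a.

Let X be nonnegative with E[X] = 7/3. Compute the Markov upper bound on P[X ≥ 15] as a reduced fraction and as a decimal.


μ = E[X] = 7/3, a = 15.
Markov: P[X ≥ 15] ≤ μ/a = (7/3)/15 = 7/45.
Numerically: ≈ 0.15556.
(Since a = 15 > μ = 2.33333, the bound 7/45 is < 1 and informative.)

P[X ≥ 15] ≤ 7/45 ≈ 0.15556.


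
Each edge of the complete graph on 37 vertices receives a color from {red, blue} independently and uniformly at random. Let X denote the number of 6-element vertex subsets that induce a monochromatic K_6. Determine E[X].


Let X = Σ_S X_S over the C(37, 6) = 2324784 subsets S of size 6, where X_S = 1 if the K_6 on S is monochromatic.
For a fixed S, the K_6 on S has C(6, 2) = 15 edges. P[all 15 edges red] = (1/2)^15, and likewise for blue, so P[monochromatic] = 2·(1/2)^15 = 2^{1 − 15} = 1/16384.
By linearity of expectation: E[X] = C(37, 6) · 2^{1 − 15} = 2324784 · 1/16384 = 145299/1024.
Numerically: E[X] ≈ 141.8936.

E[X] = C(37,6)·2^(1−C(6,2)) = 145299/1024 ≈ 141.8936.


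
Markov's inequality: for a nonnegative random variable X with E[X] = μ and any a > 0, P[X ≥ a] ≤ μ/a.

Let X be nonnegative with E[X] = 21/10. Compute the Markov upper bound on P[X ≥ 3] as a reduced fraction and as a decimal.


μ = E[X] = 21/10, a = 3.
Markov: P[X ≥ 3] ≤ μ/a = (21/10)/3 = 7/10.
Numerically: ≈ 0.700000.
(Since a = 3 > μ = 2.100000, the bound 7/10 is < 1 and informative.)

P[X ≥ 3] ≤ 7/10 ≈ 0.700000.


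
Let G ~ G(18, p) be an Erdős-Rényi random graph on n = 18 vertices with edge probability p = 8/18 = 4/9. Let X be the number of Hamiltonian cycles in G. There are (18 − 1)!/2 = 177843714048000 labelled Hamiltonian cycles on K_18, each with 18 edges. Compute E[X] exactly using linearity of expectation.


K_18 has (18 − 1)!/2 = 177843714048000 labelled Hamiltonian cycles.
For each such Hamiltonian cycle H, let X_H = 1 if all 18 edges of H are present in G. Then P[X_H = 1] = p^{18} = (4/9)^{18} = 68719476736/150094635296999121.
By linearity: E[X] = Σ_H E[X_H] = 177843714048000 · p^{18} = 177843714048000 · 68719476736/150094635296999121 = 16764508875398316032000/205891132094649.
Numerically: E[X] ≈ 8.1424e+07.

E[X] = 177843714048000 · (4/9)^{18} = 16764508875398316032000/205891132094649 ≈ 8.1424e+07.


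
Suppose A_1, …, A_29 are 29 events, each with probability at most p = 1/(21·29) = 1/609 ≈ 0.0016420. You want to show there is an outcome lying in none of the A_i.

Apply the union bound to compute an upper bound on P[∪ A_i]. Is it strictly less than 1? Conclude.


Union bound: P[∪_{i=1}^{29} A_i] ≤ Σ_i P[A_i] ≤ 29·p = 29·(1/609) = 1/21.
Numerically: 1/21 ≈ 0.0476190.
Is 1/21 < 1? YES.
Since P[∪ A_i] ≤ 1/21 < 1, the complement has P[∩ A_i^c] ≥ 1 − 1/21 = 20/21 > 0, so some outcome avoids every A_i.

29·p = 1/21 ≈ 0.0476190; existence CERTIFIED by the union bound.


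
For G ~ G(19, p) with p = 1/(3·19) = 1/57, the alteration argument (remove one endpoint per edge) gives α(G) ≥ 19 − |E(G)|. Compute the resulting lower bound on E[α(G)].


E[|E(G)|] = C(19, 2)·p = 171 · (1/57) = 3.
E[α(G)] ≥ n − E[|E(G)|] = 19 − 3 = 16.
Numerically: ≈ 16.000000.
(This is only a lower bound; the true E[α(G)] may be larger.)

E[α(G)] ≥ 16 ≈ 16.000000.


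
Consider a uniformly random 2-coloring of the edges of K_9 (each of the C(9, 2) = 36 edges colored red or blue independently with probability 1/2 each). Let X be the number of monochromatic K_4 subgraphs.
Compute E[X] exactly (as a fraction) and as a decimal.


Let X = Σ_S X_S over the C(9, 4) = 126 subsets S of size 4, where X_S = 1 if the K_4 on S is monochromatic.
For a fixed S, the K_4 on S has C(4, 2) = 6 edges. P[all 6 edges red] = (1/2)^6, and likewise for blue, so P[monochromatic] = 2·(1/2)^6 = 2^{1 − 6} = 1/32.
By linearity: E[X] = C(9, 4) · 2^{1 − 6} = 126 · 1/32 = 63/16.
Numerically: E[X] ≈ 3.937500.

E[X] = C(9,4)·2^(1−C(4,2)) = 63/16 ≈ 3.937500.


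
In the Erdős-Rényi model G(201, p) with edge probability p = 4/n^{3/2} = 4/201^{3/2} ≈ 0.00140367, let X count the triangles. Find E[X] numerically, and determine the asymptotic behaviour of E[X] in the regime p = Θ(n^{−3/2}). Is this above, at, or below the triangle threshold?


Number of potential triangles: C(201, 3) = 1333300.
Each occurs with probability p³ ≈ (0.00140367)³ ≈ 2.76565317e-09.
By linearity: E[X] = C(201, 3)·p³ ≈ 1333300 · 2.76565317e-09 ≈ 0.003687.
Since α = 3/2 > 1, p = c/n^{3/2} = o(1/n) is below the triangle threshold p ~ 1/n. Asymptotically E[X] ~ (c³/6)·n^{3(1−α)} = (4³/6)·n^{-1.5} → 0, so by Markov's inequality G has no triangles w.h.p.

E[X] ≈ 0.003687; in regime p = Θ(1/n^{3/2}) E[X] tends to 0 (below the triangle threshold p ~ 1/n).


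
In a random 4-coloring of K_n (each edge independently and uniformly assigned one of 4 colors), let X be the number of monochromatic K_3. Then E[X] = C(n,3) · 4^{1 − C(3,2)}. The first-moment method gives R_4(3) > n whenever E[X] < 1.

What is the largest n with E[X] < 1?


We need C(n, 3) · 4^{1 − 3} < 1, i.e. C(n, 3) < 4^{3 − 1} = 16.
Check values of n near the boundary:
  n = 3: C(3, 3) = 1; 1 < 16? YES
  n = 4: C(4, 3) = 4; 4 < 16? YES
  n = 5: C(5, 3) = 10; 10 < 16? YES
  n = 6: C(6, 3) = 20; 20 < 16? NO
  n = 7: C(7, 3) = 35; 35 < 16? NO
  n = 8: C(8, 3) = 56; 56 < 16? NO
The largest n with C(n, 3) < 16 is n = 5 (where E[X] = 5/8 ≈ 0.625000). Hence R_4(3) > 5, i.e. R_4(3) ≥ 6.

Largest n = 5; hence R_4(3) > 5.


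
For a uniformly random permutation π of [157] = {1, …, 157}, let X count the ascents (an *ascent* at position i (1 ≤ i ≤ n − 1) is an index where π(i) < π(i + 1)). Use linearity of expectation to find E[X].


Write X = Σ X_I over i = 1, …, 156, with X_I the indicator of one ascent.
There are 156 indicators.
For each fixed i, the pair (π(i), π(i+1)) is a uniformly random ordered pair of distinct values from {1, …, 157}; by symmetry P[π(i) < π(i+1)] = 1/2.
By linearity: E[X] = 156 · (1/2) = (157 − 1) · (1/2) = 78 ≈ 78.000000.

E[X] = 78 = 78.000000.


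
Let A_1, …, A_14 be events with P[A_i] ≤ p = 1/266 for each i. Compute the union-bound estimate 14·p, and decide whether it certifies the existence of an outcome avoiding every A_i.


Union bound: P[∪_{i=1}^{14} A_i] ≤ Σ_i P[A_i] ≤ 14·p = 14·(1/266) = 1/19.
Numerically: 1/19 ≈ 0.052632.
Is 1/19 < 1? YES.
Since P[∪ A_i] ≤ 1/19 < 1, the complement has P[∩ A_i^c] ≥ 1 − 1/19 = 18/19 > 0, so some outcome avoids every A_i.

14·p = 1/19 ≈ 0.052632; existence CERTIFIED by the union bound.


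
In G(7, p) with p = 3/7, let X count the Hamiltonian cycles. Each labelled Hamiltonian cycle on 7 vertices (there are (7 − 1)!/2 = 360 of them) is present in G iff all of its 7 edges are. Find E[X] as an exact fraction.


K_7 has (7 − 1)!/2 = 360 labelled Hamiltonian cycles.
For each such Hamiltonian cycle H, let X_H = 1 if all 7 edges of H are present in G. Then P[X_H = 1] = p^{7} = (3/7)^{7} = 2187/823543.
By linearity of expectation: E[X] = Σ_H E[X_H] = 360 · p^{7} = 360 · 2187/823543 = 787320/823543.
Numerically: E[X] ≈ 0.956016.

E[X] = 360 · (3/7)^{7} = 787320/823543 ≈ 0.956016.
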